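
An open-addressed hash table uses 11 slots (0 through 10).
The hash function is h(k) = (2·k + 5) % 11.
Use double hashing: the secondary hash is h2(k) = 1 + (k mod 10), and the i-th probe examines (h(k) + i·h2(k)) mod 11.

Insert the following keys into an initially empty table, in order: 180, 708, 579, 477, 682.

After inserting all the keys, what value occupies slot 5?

682

Insert 180: h=2, slot 2 empty => index 2.
Insert 708: h=2, h2=9, slot 2 occupied => index 0.
Insert 579: h=8, slot 8 empty => index 8.
Insert 477: h=2, h2=8, slot 2 occupied => index 10.
Insert 682: h=5, slot 5 empty => index 5.
Table: [708, —, 180, —, —, 682, —, —, 579, —, 477]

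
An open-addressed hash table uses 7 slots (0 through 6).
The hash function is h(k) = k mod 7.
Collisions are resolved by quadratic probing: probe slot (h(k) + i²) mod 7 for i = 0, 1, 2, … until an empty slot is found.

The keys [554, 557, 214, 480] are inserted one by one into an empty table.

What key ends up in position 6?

Insert 554: h=1, slot 1 empty → index 1.
Insert 557: h=4, slot 4 empty → index 4.
Insert 214: h=4, slot 4 occupied → index 5.
Insert 480: h=4, slots 4,5,1 occupied → index 6.
Table: [-, 554, -, -, 557, 214, 480]

480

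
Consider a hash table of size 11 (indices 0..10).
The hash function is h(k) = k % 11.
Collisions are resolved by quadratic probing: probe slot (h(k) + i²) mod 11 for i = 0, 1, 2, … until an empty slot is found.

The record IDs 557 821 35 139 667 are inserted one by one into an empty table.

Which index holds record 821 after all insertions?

Insert 557: h=7, slot 7 empty -> index 7.
Insert 821: h=7, slot 7 occupied -> index 8.
Insert 35: h=2, slot 2 empty -> index 2.
Insert 139: h=7, slots 7,8 occupied -> index 0.
Insert 667: h=7, slots 7,8,0 occupied -> index 5.
Table: [139, ., 35, ., ., 667, ., 557, 821, ., .]

8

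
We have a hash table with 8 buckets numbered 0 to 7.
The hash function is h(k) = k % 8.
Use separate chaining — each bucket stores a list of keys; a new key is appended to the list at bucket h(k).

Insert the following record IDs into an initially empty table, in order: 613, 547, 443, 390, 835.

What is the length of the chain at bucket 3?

613 -> bucket 5
547 -> bucket 3
443 -> bucket 3 (collision)
390 -> bucket 6
835 -> bucket 3 (collision)
Final buckets:
0: ∅
1: ∅
2: ∅
3: 547 -> 443 -> 835
4: ∅
5: 613
6: 390
7: ∅

3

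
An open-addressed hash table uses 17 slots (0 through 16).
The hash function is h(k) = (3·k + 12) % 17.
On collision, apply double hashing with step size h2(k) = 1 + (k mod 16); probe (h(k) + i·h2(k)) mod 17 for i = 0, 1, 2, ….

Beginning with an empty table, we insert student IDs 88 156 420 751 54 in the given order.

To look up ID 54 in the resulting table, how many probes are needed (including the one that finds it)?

Insert 88: h=4, slot 4 empty => index 4.
Insert 156: h=4, h2=13, slot 4 occupied => index 0.
Insert 420: h=14, slot 14 empty => index 14.
Insert 751: h=4, h2=16, slot 4 occupied => index 3.
Insert 54: h=4, h2=7, slot 4 occupied => index 11.
Table: [156, ∅, ∅, 751, 88, ∅, ∅, ∅, ∅, ∅, ∅, 54, ∅, ∅, 420, ∅, ∅]
Lookup 54: h=4, h2=7, probe 4,11 → found at 11.

2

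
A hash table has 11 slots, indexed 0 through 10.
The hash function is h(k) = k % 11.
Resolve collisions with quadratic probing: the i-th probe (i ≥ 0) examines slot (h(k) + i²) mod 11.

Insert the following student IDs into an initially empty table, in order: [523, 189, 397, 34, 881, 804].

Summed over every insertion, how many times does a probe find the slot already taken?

523: h=6 → slot 6
189: h=2 → slot 2
397: h=1 → slot 1
34: h=1, probe 1,2,5 → slot 5
881: h=1, probe 1,2,5,10 → slot 10
804: h=1, probe 1,2,5,10,6,4 → slot 4
Table: [., 397, 189, ., 804, 34, 523, ., ., ., 881]

10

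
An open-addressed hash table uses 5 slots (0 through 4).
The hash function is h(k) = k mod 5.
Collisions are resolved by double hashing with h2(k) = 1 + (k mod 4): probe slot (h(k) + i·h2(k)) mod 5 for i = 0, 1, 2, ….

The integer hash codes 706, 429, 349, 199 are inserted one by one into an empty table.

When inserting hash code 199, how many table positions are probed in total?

706: h=1 => slot 1
429: h=4 => slot 4
349: h=4, h2=2, probe 4,1,3 => slot 3
199: h=4, h2=4, probe 4,3,2 => slot 2
Table: [-, 706, 199, 349, 429]

3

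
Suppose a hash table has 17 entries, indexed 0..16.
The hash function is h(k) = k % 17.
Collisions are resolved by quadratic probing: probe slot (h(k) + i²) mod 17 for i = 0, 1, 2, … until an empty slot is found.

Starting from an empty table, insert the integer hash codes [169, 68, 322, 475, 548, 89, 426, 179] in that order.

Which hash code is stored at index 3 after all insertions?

169 hashes to 16; slot 16 is free => place at 16.
68 hashes to 0; slot 0 is free => place at 0.
322 hashes to 16; 16,0 taken => place at 3.
475 hashes to 16; 16,0,3 taken => place at 8.
548 hashes to 4; slot 4 is free => place at 4.
89 hashes to 4; 4 taken => place at 5.
426 hashes to 1; slot 1 is free => place at 1.
179 hashes to 9; slot 9 is free => place at 9.
Table: [68, 426, ., 322, 548, 89, ., ., 475, 179, ., ., ., ., ., ., 169]

322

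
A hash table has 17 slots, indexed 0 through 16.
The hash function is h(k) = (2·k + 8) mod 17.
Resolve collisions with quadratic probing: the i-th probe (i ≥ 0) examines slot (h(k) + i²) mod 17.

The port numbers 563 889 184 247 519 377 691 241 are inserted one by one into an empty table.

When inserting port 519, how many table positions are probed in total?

2

563: h=12 -> slot 12
889: h=1 -> slot 1
184: h=2 -> slot 2
247: h=9 -> slot 9
519: h=9, probe 9,10 -> slot 10
377: h=14 -> slot 14
691: h=13 -> slot 13
241: h=14, probe 14,15 -> slot 15
Table: [∅, 889, 184, ∅, ∅, ∅, ∅, ∅, ∅, 247, 519, ∅, 563, 691, 377, 241, ∅]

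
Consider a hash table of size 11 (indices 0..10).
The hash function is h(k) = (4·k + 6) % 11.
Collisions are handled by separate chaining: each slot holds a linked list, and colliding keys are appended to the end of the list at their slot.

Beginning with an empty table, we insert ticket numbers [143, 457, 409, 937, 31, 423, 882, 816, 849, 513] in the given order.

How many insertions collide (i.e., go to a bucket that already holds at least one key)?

Insert 143: h=6, bucket 6 empty -> new chain.
Insert 457: h=8, bucket 8 empty -> new chain.
Insert 409: h=3, bucket 3 empty -> new chain.
Insert 937: h=3, bucket 3 nonempty -> append to chain.
Insert 31: h=9, bucket 9 empty -> new chain.
Insert 423: h=4, bucket 4 empty -> new chain.
Insert 882: h=3, bucket 3 nonempty -> append to chain.
Insert 816: h=3, bucket 3 nonempty -> append to chain.
Insert 849: h=3, bucket 3 nonempty -> append to chain.
Insert 513: h=1, bucket 1 empty -> new chain.
Final buckets:
0: _
1: 513
2: _
3: 409 -> 937 -> 882 -> 816 -> 849
4: 423
5: _
6: 143
7: _
8: 457
9: 31
10: _

4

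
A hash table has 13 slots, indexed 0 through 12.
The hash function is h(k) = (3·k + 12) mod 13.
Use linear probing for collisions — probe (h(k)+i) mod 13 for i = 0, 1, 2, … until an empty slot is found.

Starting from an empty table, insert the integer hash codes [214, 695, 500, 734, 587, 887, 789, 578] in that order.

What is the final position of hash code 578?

214: h=4 → slot 4
695: h=4, probe 4,5 → slot 5
500: h=4, probe 4,5,6 → slot 6
734: h=4, probe 4,5,6,7 → slot 7
587: h=5, probe 5,6,7,8 → slot 8
887: h=8, probe 8,9 → slot 9
789: h=0 → slot 0
578: h=4, probe 4,5,6,7,8,9,10 → slot 10
Table: [789, —, —, —, 214, 695, 500, 734, 587, 887, 578, —, —]

10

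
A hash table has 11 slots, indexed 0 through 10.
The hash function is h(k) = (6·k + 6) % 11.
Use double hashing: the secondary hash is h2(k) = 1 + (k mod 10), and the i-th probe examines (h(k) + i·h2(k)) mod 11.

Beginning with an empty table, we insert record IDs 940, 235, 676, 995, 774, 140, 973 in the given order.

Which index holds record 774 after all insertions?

2

Insert 940: h=3, slot 3 empty -> index 3.
Insert 235: h=8, slot 8 empty -> index 8.
Insert 676: h=3, h2=7, slot 3 occupied -> index 10.
Insert 995: h=3, h2=6, slot 3 occupied -> index 9.
Insert 774: h=8, h2=5, slot 8 occupied -> index 2.
Insert 140: h=10, h2=1, slot 10 occupied -> index 0.
Insert 973: h=3, h2=4, slot 3 occupied -> index 7.
Table: [140, —, 774, 940, —, —, —, 973, 235, 995, 676]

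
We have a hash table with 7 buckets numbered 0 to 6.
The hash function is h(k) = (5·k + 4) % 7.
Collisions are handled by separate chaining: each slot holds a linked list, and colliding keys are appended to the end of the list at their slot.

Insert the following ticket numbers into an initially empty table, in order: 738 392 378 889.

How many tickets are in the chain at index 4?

3

Insert 738: h=5, bucket 5 empty → new chain.
Insert 392: h=4, bucket 4 empty → new chain.
Insert 378: h=4, bucket 4 nonempty → append to chain.
Insert 889: h=4, bucket 4 nonempty → append to chain.
Final buckets:
0: —
1: —
2: —
3: —
4: 392 -> 378 -> 889
5: 738
6: —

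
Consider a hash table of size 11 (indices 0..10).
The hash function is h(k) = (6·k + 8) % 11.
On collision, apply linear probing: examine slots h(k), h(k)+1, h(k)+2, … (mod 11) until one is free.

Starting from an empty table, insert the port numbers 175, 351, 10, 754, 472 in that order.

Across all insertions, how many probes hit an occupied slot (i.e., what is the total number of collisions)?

Insert 175: h=2, slot 2 empty => index 2.
Insert 351: h=2, slot 2 occupied => index 3.
Insert 10: h=2, slots 2,3 occupied => index 4.
Insert 754: h=0, slot 0 empty => index 0.
Insert 472: h=2, slots 2,3,4 occupied => index 5.
Table: [754, —, 175, 351, 10, 472, —, —, —, —, —]

6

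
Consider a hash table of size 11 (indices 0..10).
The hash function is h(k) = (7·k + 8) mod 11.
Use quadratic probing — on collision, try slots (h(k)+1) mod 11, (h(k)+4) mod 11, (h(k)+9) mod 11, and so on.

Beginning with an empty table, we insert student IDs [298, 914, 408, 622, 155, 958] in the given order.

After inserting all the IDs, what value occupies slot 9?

298 hashes to 4; slot 4 is free => place at 4.
914 hashes to 4; 4 taken => place at 5.
408 hashes to 4; 4,5 taken => place at 8.
622 hashes to 6; slot 6 is free => place at 6.
155 hashes to 4; 4,5,8 taken => place at 2.
958 hashes to 4; 4,5,8,2 taken => place at 9.
Table: [_, _, 155, _, 298, 914, 622, _, 408, 958, _]

958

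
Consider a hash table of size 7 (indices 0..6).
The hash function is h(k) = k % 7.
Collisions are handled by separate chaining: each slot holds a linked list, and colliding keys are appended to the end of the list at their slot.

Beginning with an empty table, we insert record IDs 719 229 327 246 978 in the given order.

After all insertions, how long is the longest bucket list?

719 → bucket 5
229 → bucket 5 (collision)
327 → bucket 5 (collision)
246 → bucket 1
978 → bucket 5 (collision)
Final buckets:
0: _
1: 246
2: _
3: _
4: _
5: 719 -> 229 -> 327 -> 978
6: _

4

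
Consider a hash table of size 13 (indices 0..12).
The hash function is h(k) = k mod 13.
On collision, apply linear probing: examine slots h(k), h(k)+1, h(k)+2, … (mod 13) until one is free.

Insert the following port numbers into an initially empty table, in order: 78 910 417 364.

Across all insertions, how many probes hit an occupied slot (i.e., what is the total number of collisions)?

Insert 78: h=0, slot 0 empty -> index 0.
Insert 910: h=0, slot 0 occupied -> index 1.
Insert 417: h=1, slot 1 occupied -> index 2.
Insert 364: h=0, slots 0,1,2 occupied -> index 3.
Table: [78, 910, 417, 364, -, -, -, -, -, -, -, -, -]

5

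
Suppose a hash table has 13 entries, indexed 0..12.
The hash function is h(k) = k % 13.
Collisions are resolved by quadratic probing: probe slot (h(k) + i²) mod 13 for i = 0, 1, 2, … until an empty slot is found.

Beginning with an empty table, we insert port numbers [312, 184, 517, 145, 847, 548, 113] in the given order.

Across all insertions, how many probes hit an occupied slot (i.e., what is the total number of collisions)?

312 hashes to 0; slot 0 is free => place at 0.
184 hashes to 2; slot 2 is free => place at 2.
517 hashes to 10; slot 10 is free => place at 10.
145 hashes to 2; 2 taken => place at 3.
847 hashes to 2; 2,3 taken => place at 6.
548 hashes to 2; 2,3,6 taken => place at 11.
113 hashes to 9; slot 9 is free => place at 9.
Table: [312, ., 184, 145, ., ., 847, ., ., 113, 517, 548, .]

6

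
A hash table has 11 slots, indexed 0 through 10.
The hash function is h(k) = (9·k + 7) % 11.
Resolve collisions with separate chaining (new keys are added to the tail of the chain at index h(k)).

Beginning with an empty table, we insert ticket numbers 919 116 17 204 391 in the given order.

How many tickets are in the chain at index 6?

Insert 919: h=6, bucket 6 empty → new chain.
Insert 116: h=6, bucket 6 nonempty → append to chain.
Insert 17: h=6, bucket 6 nonempty → append to chain.
Insert 204: h=6, bucket 6 nonempty → append to chain.
Insert 391: h=6, bucket 6 nonempty → append to chain.
Final buckets:
0: .
1: .
2: .
3: .
4: .
5: .
6: 919 -> 116 -> 17 -> 204 -> 391
7: .
8: .
9: .
10: .

5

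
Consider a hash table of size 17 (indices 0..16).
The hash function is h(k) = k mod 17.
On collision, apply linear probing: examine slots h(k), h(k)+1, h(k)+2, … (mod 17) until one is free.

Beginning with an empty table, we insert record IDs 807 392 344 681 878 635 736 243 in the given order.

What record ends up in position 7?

243

Insert 807: h=8, slot 8 empty → index 8.
Insert 392: h=1, slot 1 empty → index 1.
Insert 344: h=4, slot 4 empty → index 4.
Insert 681: h=1, slot 1 occupied → index 2.
Insert 878: h=11, slot 11 empty → index 11.
Insert 635: h=6, slot 6 empty → index 6.
Insert 736: h=5, slot 5 empty → index 5.
Insert 243: h=5, slots 5,6 occupied → index 7.
Table: [-, 392, 681, -, 344, 736, 635, 243, 807, -, -, 878, -, -, -, -, -]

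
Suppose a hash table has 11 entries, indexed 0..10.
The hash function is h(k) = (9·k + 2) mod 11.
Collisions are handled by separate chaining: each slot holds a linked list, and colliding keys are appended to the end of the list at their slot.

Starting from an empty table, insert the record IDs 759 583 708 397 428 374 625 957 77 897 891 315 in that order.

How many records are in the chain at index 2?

6

759 -> bucket 2
583 -> bucket 2 (collision)
708 -> bucket 5
397 -> bucket 0
428 -> bucket 4
374 -> bucket 2 (collision)
625 -> bucket 6
957 -> bucket 2 (collision)
77 -> bucket 2 (collision)
897 -> bucket 1
891 -> bucket 2 (collision)
315 -> bucket 10
Final buckets:
0: 397
1: 897
2: 759 -> 583 -> 374 -> 957 -> 77 -> 891
3: _
4: 428
5: 708
6: 625
7: _
8: _
9: _
10: 315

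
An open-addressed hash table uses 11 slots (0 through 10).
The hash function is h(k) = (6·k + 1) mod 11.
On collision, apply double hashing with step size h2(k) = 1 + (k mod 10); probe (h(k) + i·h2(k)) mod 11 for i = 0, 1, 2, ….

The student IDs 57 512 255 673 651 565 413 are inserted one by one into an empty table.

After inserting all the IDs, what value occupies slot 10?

651

Insert 57: h=2, slot 2 empty -> index 2.
Insert 512: h=4, slot 4 empty -> index 4.
Insert 255: h=2, h2=6, slot 2 occupied -> index 8.
Insert 673: h=2, h2=4, slot 2 occupied -> index 6.
Insert 651: h=2, h2=2, slots 2,4,6,8 occupied -> index 10.
Insert 565: h=3, slot 3 empty -> index 3.
Insert 413: h=4, h2=4, slots 4,8 occupied -> index 1.
Table: [_, 413, 57, 565, 512, _, 673, _, 255, _, 651]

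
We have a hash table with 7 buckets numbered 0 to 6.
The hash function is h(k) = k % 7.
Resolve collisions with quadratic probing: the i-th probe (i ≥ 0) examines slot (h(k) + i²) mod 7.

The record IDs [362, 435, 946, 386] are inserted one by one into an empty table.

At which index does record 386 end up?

Insert 362: h=5, slot 5 empty -> index 5.
Insert 435: h=1, slot 1 empty -> index 1.
Insert 946: h=1, slot 1 occupied -> index 2.
Insert 386: h=1, slots 1,2,5 occupied -> index 3.
Table: [∅, 435, 946, 386, ∅, 362, ∅]

3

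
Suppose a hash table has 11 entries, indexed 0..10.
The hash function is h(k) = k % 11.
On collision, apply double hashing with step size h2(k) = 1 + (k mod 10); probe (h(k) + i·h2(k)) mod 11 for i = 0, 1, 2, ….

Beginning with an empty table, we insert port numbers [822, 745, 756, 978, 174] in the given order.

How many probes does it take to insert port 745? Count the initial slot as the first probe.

2

Insert 822: h=8, slot 8 empty => index 8.
Insert 745: h=8, h2=6, slot 8 occupied => index 3.
Insert 756: h=8, h2=7, slot 8 occupied => index 4.
Insert 978: h=10, slot 10 empty => index 10.
Insert 174: h=9, slot 9 empty => index 9.
Table: [—, —, —, 745, 756, —, —, —, 822, 174, 978]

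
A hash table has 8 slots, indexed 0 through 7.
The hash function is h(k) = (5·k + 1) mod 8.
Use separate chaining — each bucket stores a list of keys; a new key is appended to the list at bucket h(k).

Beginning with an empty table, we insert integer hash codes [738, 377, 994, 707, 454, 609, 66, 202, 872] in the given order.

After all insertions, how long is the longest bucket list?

4

Insert 738: h=3, bucket 3 empty → new chain.
Insert 377: h=6, bucket 6 empty → new chain.
Insert 994: h=3, bucket 3 nonempty → append to chain.
Insert 707: h=0, bucket 0 empty → new chain.
Insert 454: h=7, bucket 7 empty → new chain.
Insert 609: h=6, bucket 6 nonempty → append to chain.
Insert 66: h=3, bucket 3 nonempty → append to chain.
Insert 202: h=3, bucket 3 nonempty → append to chain.
Insert 872: h=1, bucket 1 empty → new chain.
Final buckets:
0: 707
1: 872
2: —
3: 738 -> 994 -> 66 -> 202
4: —
5: —
6: 377 -> 609
7: 454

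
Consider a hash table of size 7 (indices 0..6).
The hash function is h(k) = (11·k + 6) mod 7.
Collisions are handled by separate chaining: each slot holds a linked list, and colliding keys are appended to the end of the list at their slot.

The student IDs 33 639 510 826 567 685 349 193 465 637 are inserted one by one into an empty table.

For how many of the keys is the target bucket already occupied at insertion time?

4

Insert 33: h=5, bucket 5 empty -> new chain.
Insert 639: h=0, bucket 0 empty -> new chain.
Insert 510: h=2, bucket 2 empty -> new chain.
Insert 826: h=6, bucket 6 empty -> new chain.
Insert 567: h=6, bucket 6 nonempty -> append to chain.
Insert 685: h=2, bucket 2 nonempty -> append to chain.
Insert 349: h=2, bucket 2 nonempty -> append to chain.
Insert 193: h=1, bucket 1 empty -> new chain.
Insert 465: h=4, bucket 4 empty -> new chain.
Insert 637: h=6, bucket 6 nonempty -> append to chain.
Final buckets:
0: 639
1: 193
2: 510 -> 685 -> 349
3: _
4: 465
5: 33
6: 826 -> 567 -> 637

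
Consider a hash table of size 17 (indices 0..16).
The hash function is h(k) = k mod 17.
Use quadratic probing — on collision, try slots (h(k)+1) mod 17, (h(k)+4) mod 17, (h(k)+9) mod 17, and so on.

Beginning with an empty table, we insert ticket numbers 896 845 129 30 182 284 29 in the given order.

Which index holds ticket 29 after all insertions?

11

896 hashes to 12; slot 12 is free → place at 12.
845 hashes to 12; 12 taken → place at 13.
129 hashes to 10; slot 10 is free → place at 10.
30 hashes to 13; 13 taken → place at 14.
182 hashes to 12; 12,13 taken → place at 16.
284 hashes to 12; 12,13,16 taken → place at 4.
29 hashes to 12; 12,13,16,4 taken → place at 11.
Table: [-, -, -, -, 284, -, -, -, -, -, 129, 29, 896, 845, 30, -, 182]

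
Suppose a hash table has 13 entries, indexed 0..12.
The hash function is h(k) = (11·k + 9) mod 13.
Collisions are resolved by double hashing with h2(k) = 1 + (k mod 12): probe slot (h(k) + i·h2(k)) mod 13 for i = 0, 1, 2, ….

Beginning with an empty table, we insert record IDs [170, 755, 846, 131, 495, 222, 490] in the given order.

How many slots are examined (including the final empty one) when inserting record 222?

3

170 hashes to 7; slot 7 is free => place at 7.
755 hashes to 7, h2=12; 7 taken => place at 6.
846 hashes to 7, h2=7; 7 taken => place at 1.
131 hashes to 7, h2=12; 7,6 taken => place at 5.
495 hashes to 7, h2=4; 7 taken => place at 11.
222 hashes to 7, h2=7; 7,1 taken => place at 8.
490 hashes to 4; slot 4 is free => place at 4.
Table: [-, 846, -, -, 490, 131, 755, 170, 222, -, -, 495, -]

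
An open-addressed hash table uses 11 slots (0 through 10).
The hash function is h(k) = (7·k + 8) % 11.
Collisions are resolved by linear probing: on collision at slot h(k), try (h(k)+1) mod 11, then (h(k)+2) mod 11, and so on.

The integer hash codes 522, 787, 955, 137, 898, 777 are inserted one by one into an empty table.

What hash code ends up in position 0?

522 hashes to 10; slot 10 is free => place at 10.
787 hashes to 6; slot 6 is free => place at 6.
955 hashes to 5; slot 5 is free => place at 5.
137 hashes to 10; 10 taken => place at 0.
898 hashes to 2; slot 2 is free => place at 2.
777 hashes to 2; 2 taken => place at 3.
Table: [137, _, 898, 777, _, 955, 787, _, _, _, 522]

137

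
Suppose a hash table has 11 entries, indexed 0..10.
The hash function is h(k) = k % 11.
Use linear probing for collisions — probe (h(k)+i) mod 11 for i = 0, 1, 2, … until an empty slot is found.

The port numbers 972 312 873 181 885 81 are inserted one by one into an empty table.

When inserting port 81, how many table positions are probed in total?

972 hashes to 4; slot 4 is free → place at 4.
312 hashes to 4; 4 taken → place at 5.
873 hashes to 4; 4,5 taken → place at 6.
181 hashes to 5; 5,6 taken → place at 7.
885 hashes to 5; 5,6,7 taken → place at 8.
81 hashes to 4; 4,5,6,7,8 taken → place at 9.
Table: [∅, ∅, ∅, ∅, 972, 312, 873, 181, 885, 81, ∅]

6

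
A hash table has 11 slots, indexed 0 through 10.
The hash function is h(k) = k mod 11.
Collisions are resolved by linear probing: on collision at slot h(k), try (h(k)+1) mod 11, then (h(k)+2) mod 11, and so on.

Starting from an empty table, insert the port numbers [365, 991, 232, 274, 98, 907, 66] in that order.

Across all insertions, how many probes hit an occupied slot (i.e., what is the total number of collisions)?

365 hashes to 2; slot 2 is free -> place at 2.
991 hashes to 1; slot 1 is free -> place at 1.
232 hashes to 1; 1,2 taken -> place at 3.
274 hashes to 10; slot 10 is free -> place at 10.
98 hashes to 10; 10 taken -> place at 0.
907 hashes to 5; slot 5 is free -> place at 5.
66 hashes to 0; 0,1,2,3 taken -> place at 4.
Table: [98, 991, 365, 232, 66, 907, —, —, —, —, 274]

7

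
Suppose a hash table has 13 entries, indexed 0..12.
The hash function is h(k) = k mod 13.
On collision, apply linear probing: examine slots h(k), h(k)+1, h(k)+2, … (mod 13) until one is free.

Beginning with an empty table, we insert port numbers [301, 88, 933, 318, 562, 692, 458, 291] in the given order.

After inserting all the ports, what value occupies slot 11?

933

301 hashes to 2; slot 2 is free → place at 2.
88 hashes to 10; slot 10 is free → place at 10.
933 hashes to 10; 10 taken → place at 11.
318 hashes to 6; slot 6 is free → place at 6.
562 hashes to 3; slot 3 is free → place at 3.
692 hashes to 3; 3 taken → place at 4.
458 hashes to 3; 3,4 taken → place at 5.
291 hashes to 5; 5,6 taken → place at 7.
Table: [., ., 301, 562, 692, 458, 318, 291, ., ., 88, 933, .]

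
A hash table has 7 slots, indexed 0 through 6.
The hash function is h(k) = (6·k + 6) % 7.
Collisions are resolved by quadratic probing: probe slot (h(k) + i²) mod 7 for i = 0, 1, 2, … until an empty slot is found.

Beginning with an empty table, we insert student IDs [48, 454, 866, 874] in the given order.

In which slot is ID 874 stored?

4

Insert 48: h=0, slot 0 empty → index 0.
Insert 454: h=0, slot 0 occupied → index 1.
Insert 866: h=1, slot 1 occupied → index 2.
Insert 874: h=0, slots 0,1 occupied → index 4.
Table: [48, 454, 866, -, 874, -, -]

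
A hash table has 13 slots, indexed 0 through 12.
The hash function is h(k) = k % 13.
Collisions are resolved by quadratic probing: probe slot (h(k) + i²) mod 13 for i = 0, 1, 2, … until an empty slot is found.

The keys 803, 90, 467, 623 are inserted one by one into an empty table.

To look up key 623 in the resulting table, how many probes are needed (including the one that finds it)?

Insert 803: h=10, slot 10 empty => index 10.
Insert 90: h=12, slot 12 empty => index 12.
Insert 467: h=12, slot 12 occupied => index 0.
Insert 623: h=12, slots 12,0 occupied => index 3.
Table: [467, ∅, ∅, 623, ∅, ∅, ∅, ∅, ∅, ∅, 803, ∅, 90]
Lookup 623: h=12, probe 12,0,3 → found at 3.

3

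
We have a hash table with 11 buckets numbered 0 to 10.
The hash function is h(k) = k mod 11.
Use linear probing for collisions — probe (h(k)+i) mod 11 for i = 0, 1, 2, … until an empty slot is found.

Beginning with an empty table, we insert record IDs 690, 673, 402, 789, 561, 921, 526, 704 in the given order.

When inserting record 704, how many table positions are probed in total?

4

690 hashes to 8; slot 8 is free → place at 8.
673 hashes to 2; slot 2 is free → place at 2.
402 hashes to 6; slot 6 is free → place at 6.
789 hashes to 8; 8 taken → place at 9.
561 hashes to 0; slot 0 is free → place at 0.
921 hashes to 8; 8,9 taken → place at 10.
526 hashes to 9; 9,10,0 taken → place at 1.
704 hashes to 0; 0,1,2 taken → place at 3.
Table: [561, 526, 673, 704, —, —, 402, —, 690, 789, 921]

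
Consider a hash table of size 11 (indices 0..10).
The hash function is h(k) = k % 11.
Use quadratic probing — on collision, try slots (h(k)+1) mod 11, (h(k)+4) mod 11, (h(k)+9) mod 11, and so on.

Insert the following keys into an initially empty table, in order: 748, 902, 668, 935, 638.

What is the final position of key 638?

9

748: h=0 → slot 0
902: h=0, probe 0,1 → slot 1
668: h=8 → slot 8
935: h=0, probe 0,1,4 → slot 4
638: h=0, probe 0,1,4,9 → slot 9
Table: [748, 902, —, —, 935, —, —, —, 668, 638, —]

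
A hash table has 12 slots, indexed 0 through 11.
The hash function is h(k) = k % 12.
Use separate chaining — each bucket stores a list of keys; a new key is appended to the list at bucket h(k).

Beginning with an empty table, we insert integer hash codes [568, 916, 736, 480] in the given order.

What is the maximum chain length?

Insert 568: h=4, bucket 4 empty -> new chain.
Insert 916: h=4, bucket 4 nonempty -> append to chain.
Insert 736: h=4, bucket 4 nonempty -> append to chain.
Insert 480: h=0, bucket 0 empty -> new chain.
Final buckets:
0: 480
1: -
2: -
3: -
4: 568 -> 916 -> 736
5: -
6: -
7: -
8: -
9: -
10: -
11: -

3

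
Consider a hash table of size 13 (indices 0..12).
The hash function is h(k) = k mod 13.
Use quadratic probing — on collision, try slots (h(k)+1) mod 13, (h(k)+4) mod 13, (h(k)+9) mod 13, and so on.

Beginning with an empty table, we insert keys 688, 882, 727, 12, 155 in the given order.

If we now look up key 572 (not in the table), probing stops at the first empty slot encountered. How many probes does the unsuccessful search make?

688: h=12 → slot 12
882: h=11 → slot 11
727: h=12, probe 12,0 → slot 0
12: h=12, probe 12,0,3 → slot 3
155: h=12, probe 12,0,3,8 → slot 8
Table: [727, —, —, 12, —, —, —, —, 155, —, —, 882, 688]
Lookup 572: h=0, probe 0,1 → slot 1 empty, not found.

2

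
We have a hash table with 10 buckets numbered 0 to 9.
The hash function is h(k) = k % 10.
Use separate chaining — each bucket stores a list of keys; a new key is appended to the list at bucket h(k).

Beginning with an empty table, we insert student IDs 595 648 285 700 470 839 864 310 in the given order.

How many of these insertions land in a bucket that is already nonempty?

595 → bucket 5
648 → bucket 8
285 → bucket 5 (collision)
700 → bucket 0
470 → bucket 0 (collision)
839 → bucket 9
864 → bucket 4
310 → bucket 0 (collision)
Final buckets:
0: 700 -> 470 -> 310
1: _
2: _
3: _
4: 864
5: 595 -> 285
6: _
7: _
8: 648
9: 839

3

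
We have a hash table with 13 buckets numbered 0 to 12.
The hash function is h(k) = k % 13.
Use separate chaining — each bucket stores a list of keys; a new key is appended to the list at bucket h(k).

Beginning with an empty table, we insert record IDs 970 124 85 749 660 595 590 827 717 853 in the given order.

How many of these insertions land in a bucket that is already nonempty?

970 -> bucket 8
124 -> bucket 7
85 -> bucket 7 (collision)
749 -> bucket 8 (collision)
660 -> bucket 10
595 -> bucket 10 (collision)
590 -> bucket 5
827 -> bucket 8 (collision)
717 -> bucket 2
853 -> bucket 8 (collision)
Final buckets:
0: —
1: —
2: 717
3: —
4: —
5: 590
6: —
7: 124 -> 85
8: 970 -> 749 -> 827 -> 853
9: —
10: 660 -> 595
11: —
12: —

5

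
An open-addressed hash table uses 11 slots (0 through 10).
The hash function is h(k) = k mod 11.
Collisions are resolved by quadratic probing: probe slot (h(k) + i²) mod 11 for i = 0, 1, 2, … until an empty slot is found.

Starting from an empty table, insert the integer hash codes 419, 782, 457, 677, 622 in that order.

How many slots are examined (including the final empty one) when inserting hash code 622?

Insert 419: h=1, slot 1 empty → index 1.
Insert 782: h=1, slot 1 occupied → index 2.
Insert 457: h=6, slot 6 empty → index 6.
Insert 677: h=6, slot 6 occupied → index 7.
Insert 622: h=6, slots 6,7 occupied → index 10.
Table: [∅, 419, 782, ∅, ∅, ∅, 457, 677, ∅, ∅, 622]

3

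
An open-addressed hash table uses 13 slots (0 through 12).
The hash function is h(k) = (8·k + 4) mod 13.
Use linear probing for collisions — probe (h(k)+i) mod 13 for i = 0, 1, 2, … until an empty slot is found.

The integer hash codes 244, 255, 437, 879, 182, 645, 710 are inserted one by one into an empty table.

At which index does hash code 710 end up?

244: h=6 => slot 6
255: h=3 => slot 3
437: h=3, probe 3,4 => slot 4
879: h=3, probe 3,4,5 => slot 5
182: h=4, probe 4,5,6,7 => slot 7
645: h=3, probe 3,4,5,6,7,8 => slot 8
710: h=3, probe 3,4,5,6,7,8,9 => slot 9
Table: [—, —, —, 255, 437, 879, 244, 182, 645, 710, —, —, —]

9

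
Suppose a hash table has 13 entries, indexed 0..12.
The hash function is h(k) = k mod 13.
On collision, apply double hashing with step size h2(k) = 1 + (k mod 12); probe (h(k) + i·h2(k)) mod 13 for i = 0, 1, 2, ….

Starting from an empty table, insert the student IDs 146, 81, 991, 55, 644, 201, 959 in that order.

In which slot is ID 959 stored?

Insert 146: h=3, slot 3 empty → index 3.
Insert 81: h=3, h2=10, slot 3 occupied → index 0.
Insert 991: h=3, h2=8, slot 3 occupied → index 11.
Insert 55: h=3, h2=8, slots 3,11 occupied → index 6.
Insert 644: h=7, slot 7 empty → index 7.
Insert 201: h=6, h2=10, slots 6,3,0 occupied → index 10.
Insert 959: h=10, h2=12, slot 10 occupied → index 9.
Table: [81, _, _, 146, _, _, 55, 644, _, 959, 201, 991, _]

9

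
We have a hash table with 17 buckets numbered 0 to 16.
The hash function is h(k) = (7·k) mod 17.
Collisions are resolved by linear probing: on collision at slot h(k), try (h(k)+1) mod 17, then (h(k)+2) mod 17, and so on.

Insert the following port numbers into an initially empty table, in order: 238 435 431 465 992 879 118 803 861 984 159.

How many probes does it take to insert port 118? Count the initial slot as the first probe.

2

238 hashes to 0; slot 0 is free => place at 0.
435 hashes to 2; slot 2 is free => place at 2.
431 hashes to 8; slot 8 is free => place at 8.
465 hashes to 8; 8 taken => place at 9.
992 hashes to 8; 8,9 taken => place at 10.
879 hashes to 16; slot 16 is free => place at 16.
118 hashes to 10; 10 taken => place at 11.
803 hashes to 11; 11 taken => place at 12.
861 hashes to 9; 9,10,11,12 taken => place at 13.
984 hashes to 3; slot 3 is free => place at 3.
159 hashes to 8; 8,9,10,11,12,13 taken => place at 14.
Table: [238, ., 435, 984, ., ., ., ., 431, 465, 992, 118, 803, 861, 159, ., 879]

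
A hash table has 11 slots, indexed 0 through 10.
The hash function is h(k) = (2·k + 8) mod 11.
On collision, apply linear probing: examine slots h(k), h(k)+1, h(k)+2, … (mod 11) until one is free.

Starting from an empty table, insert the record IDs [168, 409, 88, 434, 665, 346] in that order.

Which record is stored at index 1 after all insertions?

168 hashes to 3; slot 3 is free → place at 3.
409 hashes to 1; slot 1 is free → place at 1.
88 hashes to 8; slot 8 is free → place at 8.
434 hashes to 7; slot 7 is free → place at 7.
665 hashes to 7; 7,8 taken → place at 9.
346 hashes to 7; 7,8,9 taken → place at 10.
Table: [_, 409, _, 168, _, _, _, 434, 88, 665, 346]

409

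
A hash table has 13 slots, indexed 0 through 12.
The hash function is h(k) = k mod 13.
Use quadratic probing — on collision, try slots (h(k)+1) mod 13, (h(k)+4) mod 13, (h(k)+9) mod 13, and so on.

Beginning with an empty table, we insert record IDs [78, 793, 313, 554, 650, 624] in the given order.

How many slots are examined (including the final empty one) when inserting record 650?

3

Insert 78: h=0, slot 0 empty => index 0.
Insert 793: h=0, slot 0 occupied => index 1.
Insert 313: h=1, slot 1 occupied => index 2.
Insert 554: h=8, slot 8 empty => index 8.
Insert 650: h=0, slots 0,1 occupied => index 4.
Insert 624: h=0, slots 0,1,4 occupied => index 9.
Table: [78, 793, 313, _, 650, _, _, _, 554, 624, _, _, _]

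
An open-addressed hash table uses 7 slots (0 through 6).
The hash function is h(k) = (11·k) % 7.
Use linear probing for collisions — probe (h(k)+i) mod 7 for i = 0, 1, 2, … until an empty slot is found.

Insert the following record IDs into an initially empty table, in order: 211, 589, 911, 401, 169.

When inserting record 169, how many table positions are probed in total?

Insert 211: h=4, slot 4 empty → index 4.
Insert 589: h=4, slot 4 occupied → index 5.
Insert 911: h=4, slots 4,5 occupied → index 6.
Insert 401: h=1, slot 1 empty → index 1.
Insert 169: h=4, slots 4,5,6 occupied → index 0.
Table: [169, 401, -, -, 211, 589, 911]

4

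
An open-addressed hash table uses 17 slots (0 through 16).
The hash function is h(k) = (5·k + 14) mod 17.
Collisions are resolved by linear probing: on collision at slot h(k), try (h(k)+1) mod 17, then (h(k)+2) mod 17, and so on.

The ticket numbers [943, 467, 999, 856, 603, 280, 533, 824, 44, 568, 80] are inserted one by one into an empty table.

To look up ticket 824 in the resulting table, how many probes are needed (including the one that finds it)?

5

Insert 943: h=3, slot 3 empty -> index 3.
Insert 467: h=3, slot 3 occupied -> index 4.
Insert 999: h=11, slot 11 empty -> index 11.
Insert 856: h=10, slot 10 empty -> index 10.
Insert 603: h=3, slots 3,4 occupied -> index 5.
Insert 280: h=3, slots 3,4,5 occupied -> index 6.
Insert 533: h=10, slots 10,11 occupied -> index 12.
Insert 824: h=3, slots 3,4,5,6 occupied -> index 7.
Insert 44: h=13, slot 13 empty -> index 13.
Insert 568: h=15, slot 15 empty -> index 15.
Insert 80: h=6, slots 6,7 occupied -> index 8.
Table: [_, _, _, 943, 467, 603, 280, 824, 80, _, 856, 999, 533, 44, _, 568, _]
Lookup 824: h=3, probe 3,4,5,6,7 → found at 7.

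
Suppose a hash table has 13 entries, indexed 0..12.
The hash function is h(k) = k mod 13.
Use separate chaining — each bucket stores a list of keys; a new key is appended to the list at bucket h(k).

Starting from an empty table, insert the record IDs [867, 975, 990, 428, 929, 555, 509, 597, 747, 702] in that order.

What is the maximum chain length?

Insert 867: h=9, bucket 9 empty → new chain.
Insert 975: h=0, bucket 0 empty → new chain.
Insert 990: h=2, bucket 2 empty → new chain.
Insert 428: h=12, bucket 12 empty → new chain.
Insert 929: h=6, bucket 6 empty → new chain.
Insert 555: h=9, bucket 9 nonempty → append to chain.
Insert 509: h=2, bucket 2 nonempty → append to chain.
Insert 597: h=12, bucket 12 nonempty → append to chain.
Insert 747: h=6, bucket 6 nonempty → append to chain.
Insert 702: h=0, bucket 0 nonempty → append to chain.
Final buckets:
0: 975 -> 702
1: _
2: 990 -> 509
3: _
4: _
5: _
6: 929 -> 747
7: _
8: _
9: 867 -> 555
10: _
11: _
12: 428 -> 597

2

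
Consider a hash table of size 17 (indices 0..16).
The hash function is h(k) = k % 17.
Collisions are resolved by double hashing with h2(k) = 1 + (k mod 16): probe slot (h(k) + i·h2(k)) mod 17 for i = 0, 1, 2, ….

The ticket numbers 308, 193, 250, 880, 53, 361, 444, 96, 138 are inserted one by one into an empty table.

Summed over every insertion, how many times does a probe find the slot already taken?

Insert 308: h=2, slot 2 empty → index 2.
Insert 193: h=6, slot 6 empty → index 6.
Insert 250: h=12, slot 12 empty → index 12.
Insert 880: h=13, slot 13 empty → index 13.
Insert 53: h=2, h2=6, slot 2 occupied → index 8.
Insert 361: h=4, slot 4 empty → index 4.
Insert 444: h=2, h2=13, slot 2 occupied → index 15.
Insert 96: h=11, slot 11 empty → index 11.
Insert 138: h=2, h2=11, slots 2,13 occupied → index 7.
Table: [∅, ∅, 308, ∅, 361, ∅, 193, 138, 53, ∅, ∅, 96, 250, 880, ∅, 444, ∅]

4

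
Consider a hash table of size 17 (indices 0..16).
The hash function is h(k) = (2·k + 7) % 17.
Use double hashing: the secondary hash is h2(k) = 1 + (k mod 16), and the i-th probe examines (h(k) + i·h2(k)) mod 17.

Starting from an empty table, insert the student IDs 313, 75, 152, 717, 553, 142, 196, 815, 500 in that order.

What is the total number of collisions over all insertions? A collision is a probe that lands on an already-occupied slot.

313: h=4 → slot 4
75: h=4, h2=12, probe 4,16 → slot 16
152: h=5 → slot 5
717: h=13 → slot 13
553: h=8 → slot 8
142: h=2 → slot 2
196: h=8, h2=5, probe 8,13,1 → slot 1
815: h=5, h2=16, probe 5,4,3 → slot 3
500: h=4, h2=5, probe 4,9 → slot 9
Table: [—, 196, 142, 815, 313, 152, —, —, 553, 500, —, —, —, 717, —, —, 75]

6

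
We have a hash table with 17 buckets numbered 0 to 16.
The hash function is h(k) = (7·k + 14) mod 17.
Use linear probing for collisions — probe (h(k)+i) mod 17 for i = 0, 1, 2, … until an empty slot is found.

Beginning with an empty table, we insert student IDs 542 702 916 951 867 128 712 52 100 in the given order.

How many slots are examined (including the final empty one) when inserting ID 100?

4

542 hashes to 0; slot 0 is free => place at 0.
702 hashes to 15; slot 15 is free => place at 15.
916 hashes to 0; 0 taken => place at 1.
951 hashes to 7; slot 7 is free => place at 7.
867 hashes to 14; slot 14 is free => place at 14.
128 hashes to 9; slot 9 is free => place at 9.
712 hashes to 0; 0,1 taken => place at 2.
52 hashes to 4; slot 4 is free => place at 4.
100 hashes to 0; 0,1,2 taken => place at 3.
Table: [542, 916, 712, 100, 52, ., ., 951, ., 128, ., ., ., ., 867, 702, .]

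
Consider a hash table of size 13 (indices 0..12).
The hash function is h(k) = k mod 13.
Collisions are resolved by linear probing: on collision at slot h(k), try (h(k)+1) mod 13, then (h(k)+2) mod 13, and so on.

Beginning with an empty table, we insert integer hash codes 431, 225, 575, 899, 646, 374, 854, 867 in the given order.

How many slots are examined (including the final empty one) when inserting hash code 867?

4

431: h=2 → slot 2
225: h=4 → slot 4
575: h=3 → slot 3
899: h=2, probe 2,3,4,5 → slot 5
646: h=9 → slot 9
374: h=10 → slot 10
854: h=9, probe 9,10,11 → slot 11
867: h=9, probe 9,10,11,12 → slot 12
Table: [∅, ∅, 431, 575, 225, 899, ∅, ∅, ∅, 646, 374, 854, 867]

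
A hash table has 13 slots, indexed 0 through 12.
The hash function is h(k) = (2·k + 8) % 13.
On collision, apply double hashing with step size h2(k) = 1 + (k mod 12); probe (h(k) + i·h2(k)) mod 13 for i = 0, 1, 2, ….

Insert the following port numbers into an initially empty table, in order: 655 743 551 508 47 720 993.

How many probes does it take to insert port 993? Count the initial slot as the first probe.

2

Insert 655: h=5, slot 5 empty -> index 5.
Insert 743: h=12, slot 12 empty -> index 12.
Insert 551: h=5, h2=12, slot 5 occupied -> index 4.
Insert 508: h=10, slot 10 empty -> index 10.
Insert 47: h=11, slot 11 empty -> index 11.
Insert 720: h=5, h2=1, slot 5 occupied -> index 6.
Insert 993: h=5, h2=10, slot 5 occupied -> index 2.
Table: [_, _, 993, _, 551, 655, 720, _, _, _, 508, 47, 743]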